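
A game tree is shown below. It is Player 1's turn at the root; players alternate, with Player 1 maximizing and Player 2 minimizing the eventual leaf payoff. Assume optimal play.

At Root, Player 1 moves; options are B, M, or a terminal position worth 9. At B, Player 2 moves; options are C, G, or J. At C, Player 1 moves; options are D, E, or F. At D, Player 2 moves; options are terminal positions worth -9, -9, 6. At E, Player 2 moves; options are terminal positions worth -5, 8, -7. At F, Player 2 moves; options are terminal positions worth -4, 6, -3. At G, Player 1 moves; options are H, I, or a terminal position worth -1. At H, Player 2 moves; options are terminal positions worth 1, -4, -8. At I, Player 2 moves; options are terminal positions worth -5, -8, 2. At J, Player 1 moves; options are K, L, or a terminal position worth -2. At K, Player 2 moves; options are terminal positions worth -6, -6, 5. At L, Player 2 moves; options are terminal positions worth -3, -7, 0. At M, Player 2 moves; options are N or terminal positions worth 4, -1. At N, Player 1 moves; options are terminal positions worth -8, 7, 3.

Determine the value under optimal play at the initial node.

9

D (Player 2): min(-9, -9, 6) = -9
E (Player 2): min(-5, 8, -7) = -7
F (Player 2): min(-4, 6, -3) = -4
C (Player 1): max(-9, -7, -4) = -4
H (Player 2): min(1, -4, -8) = -8
I (Player 2): min(-5, -8, 2) = -8
G (Player 1): max(-8, -8, -1) = -1
K (Player 2): min(-6, -6, 5) = -6
L (Player 2): min(-3, -7, 0) = -7
J (Player 1): max(-6, -7, -2) = -2
B (Player 2): min(-4, -1, -2) = -4
N (Player 1): max(-8, 7, 3) = 7
M (Player 2): min(7, 4, -1) = -1
Root (Player 1): max(-4, -1, 9) = 9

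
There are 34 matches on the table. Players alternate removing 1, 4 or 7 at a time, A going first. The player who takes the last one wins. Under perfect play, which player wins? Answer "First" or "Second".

i:   0  1  2  3  4  5  6  7  8  9 10 11 12 13 14 15 16 17 18 19 20 21 22 23 24 25 26 27 28 29 30 31 32 33 34
     L  W  L  W  W  L  W  W  L  W  L  W  W  L  W  W  L  W  L  W  W  L  W  W  L  W  L  W  W  L  W  W  L  W  L
Position 34 is L, so the second player wins.

Second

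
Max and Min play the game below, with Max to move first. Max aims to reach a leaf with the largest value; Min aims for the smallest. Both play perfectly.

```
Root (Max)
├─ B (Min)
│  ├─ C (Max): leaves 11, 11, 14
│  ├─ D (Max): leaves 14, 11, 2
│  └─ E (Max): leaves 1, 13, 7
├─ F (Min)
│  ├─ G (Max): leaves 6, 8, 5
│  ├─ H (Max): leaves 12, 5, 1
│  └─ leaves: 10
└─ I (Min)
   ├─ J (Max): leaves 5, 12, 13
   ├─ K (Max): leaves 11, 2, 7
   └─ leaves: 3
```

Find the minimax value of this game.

C (Max): max(11, 11, 14) = 14
D (Max): max(14, 11, 2) = 14
E (Max): max(1, 13, 7) = 13
B (Min): min(14, 14, 13) = 13
G (Max): max(6, 8, 5) = 8
H (Max): max(12, 5, 1) = 12
F (Min): min(8, 12, 10) = 8
J (Max): max(5, 12, 13) = 13
K (Max): max(11, 2, 7) = 11
I (Min): min(13, 11, 3) = 3
Root (Max): max(13, 8, 3) = 13

13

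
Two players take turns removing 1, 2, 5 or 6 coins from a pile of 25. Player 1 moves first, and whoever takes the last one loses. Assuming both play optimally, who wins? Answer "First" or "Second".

Second

Compute winning (W) and losing (L) positions by backward induction:
i:   0  1  2  3  4  5  6  7  8  9 10 11 12 13 14 15 16 17 18 19 20 21 22 23 24 25
     W  L  W  W  L  W  W  W  L  W  W  L  W  W  W  L  W  W  L  W  W  W  L  W  W  L
Position 25 is L, so the second player wins.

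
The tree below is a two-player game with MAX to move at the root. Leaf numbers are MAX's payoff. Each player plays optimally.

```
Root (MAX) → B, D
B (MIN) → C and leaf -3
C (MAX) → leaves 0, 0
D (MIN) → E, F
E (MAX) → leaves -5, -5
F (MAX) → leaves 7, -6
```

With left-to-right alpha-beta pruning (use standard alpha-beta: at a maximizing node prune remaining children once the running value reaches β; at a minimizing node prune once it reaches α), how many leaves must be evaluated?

C [α=-∞,β=+∞]: v=0
B [α=-∞,β=+∞]: v=-3
E [α=-3,β=+∞]: v=-5
D [α=-3,β=+∞]: v=-5 after child 1 ≤ α → α-cutoff, skip 1
Root [α=-∞,β=+∞]: v=-3
Leaves evaluated: 5 of 7.

5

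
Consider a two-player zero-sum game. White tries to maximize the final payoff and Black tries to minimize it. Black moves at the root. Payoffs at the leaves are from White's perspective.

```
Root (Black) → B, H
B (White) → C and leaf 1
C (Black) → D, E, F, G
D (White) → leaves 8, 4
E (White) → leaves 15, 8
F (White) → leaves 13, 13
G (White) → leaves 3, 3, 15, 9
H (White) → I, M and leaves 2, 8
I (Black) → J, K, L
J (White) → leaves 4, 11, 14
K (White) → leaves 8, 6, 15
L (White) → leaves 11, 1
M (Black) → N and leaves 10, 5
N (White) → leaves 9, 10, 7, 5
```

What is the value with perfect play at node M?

N: max(9, 10, 7, 5) = 10
M: min(10, 10, 5) = 5

5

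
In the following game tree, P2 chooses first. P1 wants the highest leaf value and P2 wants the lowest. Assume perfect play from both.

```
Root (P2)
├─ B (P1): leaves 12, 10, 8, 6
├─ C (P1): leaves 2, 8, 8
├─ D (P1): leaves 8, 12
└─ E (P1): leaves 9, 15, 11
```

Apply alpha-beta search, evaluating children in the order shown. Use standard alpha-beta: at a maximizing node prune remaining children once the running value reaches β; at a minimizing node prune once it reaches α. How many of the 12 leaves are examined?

9

B [α=-∞,β=+∞]: v=12
C [α=-∞,β=12]: v=8
D [α=-∞,β=8]: v=8 after child 1 ≥ β → β-cutoff, skip 1
E [α=-∞,β=8]: v=9 after child 1 ≥ β → β-cutoff, skip 2
Root [α=-∞,β=+∞]: v=8
Leaves evaluated: 9 of 12.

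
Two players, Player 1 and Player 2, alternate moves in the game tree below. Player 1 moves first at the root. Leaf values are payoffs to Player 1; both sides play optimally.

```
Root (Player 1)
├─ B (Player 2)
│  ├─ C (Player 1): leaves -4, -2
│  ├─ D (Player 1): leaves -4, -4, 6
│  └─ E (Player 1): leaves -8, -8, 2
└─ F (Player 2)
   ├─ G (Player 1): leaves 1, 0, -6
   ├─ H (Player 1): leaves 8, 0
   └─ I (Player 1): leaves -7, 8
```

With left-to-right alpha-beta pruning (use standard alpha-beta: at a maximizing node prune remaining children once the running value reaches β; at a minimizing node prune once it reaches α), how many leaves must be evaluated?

14

C [α=-∞,β=+∞]: v=-2
D [α=-∞,β=-2]: v=6
E [α=-∞,β=-2]: v=2
B [α=-∞,β=+∞]: v=-2
G [α=-2,β=+∞]: v=1
H [α=-2,β=1]: v=8 after child 1 ≥ β → β-cutoff, skip 1
I [α=-2,β=1]: v=8
F [α=-2,β=+∞]: v=1
Root [α=-∞,β=+∞]: v=1
Leaves evaluated: 14 of 15.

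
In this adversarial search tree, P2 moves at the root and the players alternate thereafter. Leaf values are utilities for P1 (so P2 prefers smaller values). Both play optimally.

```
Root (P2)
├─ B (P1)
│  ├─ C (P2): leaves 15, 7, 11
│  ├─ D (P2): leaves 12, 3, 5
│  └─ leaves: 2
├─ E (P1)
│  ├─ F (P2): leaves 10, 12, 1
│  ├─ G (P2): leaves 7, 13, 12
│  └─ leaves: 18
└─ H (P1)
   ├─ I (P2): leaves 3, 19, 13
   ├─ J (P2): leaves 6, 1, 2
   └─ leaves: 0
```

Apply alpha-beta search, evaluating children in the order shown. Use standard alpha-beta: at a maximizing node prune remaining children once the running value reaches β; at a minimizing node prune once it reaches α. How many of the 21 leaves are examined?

18

C [α=-∞,β=+∞]: v=7
D [α=7,β=+∞]: v=3 after child 2 ≤ α → α-cutoff, skip 1
B [α=-∞,β=+∞]: v=7
F [α=-∞,β=7]: v=1
G [α=1,β=7]: v=7
E [α=-∞,β=7]: v=7 after child 2 ≥ β → β-cutoff, skip 1
I [α=-∞,β=7]: v=3
J [α=3,β=7]: v=1 after child 2 ≤ α → α-cutoff, skip 1
H [α=-∞,β=7]: v=3
Root [α=-∞,β=+∞]: v=3
Leaves evaluated: 18 of 21.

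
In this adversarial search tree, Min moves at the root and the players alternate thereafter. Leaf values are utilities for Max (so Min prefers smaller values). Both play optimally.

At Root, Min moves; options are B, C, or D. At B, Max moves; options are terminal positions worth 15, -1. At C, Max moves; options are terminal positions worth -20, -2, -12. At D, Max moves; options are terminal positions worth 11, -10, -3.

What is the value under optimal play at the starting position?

-2

B (Max): max(15, -1) = 15
C (Max): max(-20, -2, -12) = -2
D (Max): max(11, -10, -3) = 11
Root (Min): min(15, -2, 11) = -2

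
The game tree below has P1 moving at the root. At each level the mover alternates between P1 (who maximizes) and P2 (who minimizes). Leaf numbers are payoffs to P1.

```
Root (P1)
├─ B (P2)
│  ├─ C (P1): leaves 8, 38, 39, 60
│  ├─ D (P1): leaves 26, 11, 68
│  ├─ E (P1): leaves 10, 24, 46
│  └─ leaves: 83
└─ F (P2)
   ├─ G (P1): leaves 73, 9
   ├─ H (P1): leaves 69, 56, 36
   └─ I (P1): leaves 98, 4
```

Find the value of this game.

C (P1): max(8, 38, 39, 60) = 60
D (P1): max(26, 11, 68) = 68
E (P1): max(10, 24, 46) = 46
B (P2): min(60, 68, 46, 83) = 46
G (P1): max(73, 9) = 73
H (P1): max(69, 56, 36) = 69
I (P1): max(98, 4) = 98
F (P2): min(73, 69, 98) = 69
Root (P1): max(46, 69) = 69

69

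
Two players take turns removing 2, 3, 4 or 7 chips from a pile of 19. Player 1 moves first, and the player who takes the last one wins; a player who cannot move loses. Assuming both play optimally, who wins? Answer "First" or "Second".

i:   0  1  2  3  4  5  6  7  8  9 10 11 12 13 14 15 16 17 18 19
     L  L  W  W  W  W  L  W  W  W  W  L  L  W  W  W  W  L  W  W
Position 19 is W, so the first player wins.

First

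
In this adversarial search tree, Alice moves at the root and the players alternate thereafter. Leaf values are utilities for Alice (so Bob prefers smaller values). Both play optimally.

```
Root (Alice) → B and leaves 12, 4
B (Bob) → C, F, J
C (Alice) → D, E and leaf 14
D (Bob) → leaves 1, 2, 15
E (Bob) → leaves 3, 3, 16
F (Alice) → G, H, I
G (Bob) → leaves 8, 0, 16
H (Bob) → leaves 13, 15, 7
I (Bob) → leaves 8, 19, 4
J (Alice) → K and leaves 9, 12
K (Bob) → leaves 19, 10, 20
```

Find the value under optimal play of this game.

D (Bob): min(1, 2, 15) = 1
E (Bob): min(3, 3, 16) = 3
C (Alice): max(1, 3, 14) = 14
G (Bob): min(8, 0, 16) = 0
H (Bob): min(13, 15, 7) = 7
I (Bob): min(8, 19, 4) = 4
F (Alice): max(0, 7, 4) = 7
K (Bob): min(19, 10, 20) = 10
J (Alice): max(10, 9, 12) = 12
B (Bob): min(14, 7, 12) = 7
Root (Alice): max(7, 12, 4) = 12

12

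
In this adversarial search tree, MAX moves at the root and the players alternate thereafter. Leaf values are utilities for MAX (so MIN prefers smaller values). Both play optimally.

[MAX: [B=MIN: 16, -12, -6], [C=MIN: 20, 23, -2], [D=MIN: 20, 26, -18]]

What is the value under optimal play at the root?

B (MIN): min(16, -12, -6) = -12
C (MIN): min(20, 23, -2) = -2
D (MIN): min(20, 26, -18) = -18
Root (MAX): max(-12, -2, -18) = -2

-2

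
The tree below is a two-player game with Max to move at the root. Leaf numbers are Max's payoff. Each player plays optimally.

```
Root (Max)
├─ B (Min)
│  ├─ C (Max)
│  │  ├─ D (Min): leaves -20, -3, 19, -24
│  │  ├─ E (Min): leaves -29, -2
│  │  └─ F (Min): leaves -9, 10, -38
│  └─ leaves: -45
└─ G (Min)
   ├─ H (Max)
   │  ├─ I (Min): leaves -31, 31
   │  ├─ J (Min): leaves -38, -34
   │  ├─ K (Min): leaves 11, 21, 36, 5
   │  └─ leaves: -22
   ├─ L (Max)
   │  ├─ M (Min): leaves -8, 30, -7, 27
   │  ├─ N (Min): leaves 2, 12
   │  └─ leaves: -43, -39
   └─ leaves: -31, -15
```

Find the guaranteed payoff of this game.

-31

D (Min): min(-20, -3, 19, -24) = -24
E (Min): min(-29, -2) = -29
F (Min): min(-9, 10, -38) = -38
C (Max): max(-24, -29, -38) = -24
B (Min): min(-24, -45) = -45
I (Min): min(-31, 31) = -31
J (Min): min(-38, -34) = -38
K (Min): min(11, 21, 36, 5) = 5
H (Max): max(-31, -38, 5, -22) = 5
M (Min): min(-8, 30, -7, 27) = -8
N (Min): min(2, 12) = 2
L (Max): max(-8, 2, -43, -39) = 2
G (Min): min(5, 2, -31, -15) = -31
Root (Max): max(-45, -31) = -31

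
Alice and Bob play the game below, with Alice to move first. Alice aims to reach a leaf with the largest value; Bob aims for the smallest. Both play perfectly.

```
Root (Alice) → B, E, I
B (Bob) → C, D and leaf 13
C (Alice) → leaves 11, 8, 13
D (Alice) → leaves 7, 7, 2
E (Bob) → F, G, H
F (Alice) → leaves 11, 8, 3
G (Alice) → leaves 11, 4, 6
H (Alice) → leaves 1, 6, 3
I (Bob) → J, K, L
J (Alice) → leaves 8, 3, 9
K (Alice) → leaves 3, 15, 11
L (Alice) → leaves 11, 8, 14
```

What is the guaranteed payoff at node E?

6

F: max(11, 8, 3) = 11
G: max(11, 4, 6) = 11
H: max(1, 6, 3) = 6
E: min(11, 11, 6) = 6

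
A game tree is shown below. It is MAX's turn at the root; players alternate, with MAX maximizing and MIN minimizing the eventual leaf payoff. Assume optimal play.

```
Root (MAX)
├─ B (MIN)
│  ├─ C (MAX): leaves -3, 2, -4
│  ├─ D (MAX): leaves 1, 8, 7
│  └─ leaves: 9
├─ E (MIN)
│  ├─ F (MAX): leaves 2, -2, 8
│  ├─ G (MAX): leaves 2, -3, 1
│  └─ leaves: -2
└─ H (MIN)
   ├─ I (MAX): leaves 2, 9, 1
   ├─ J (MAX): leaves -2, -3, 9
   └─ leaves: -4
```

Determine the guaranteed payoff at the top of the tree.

C (MAX): max(-3, 2, -4) = 2
D (MAX): max(1, 8, 7) = 8
B (MIN): min(2, 8, 9) = 2
F (MAX): max(2, -2, 8) = 8
G (MAX): max(2, -3, 1) = 2
E (MIN): min(8, 2, -2) = -2
I (MAX): max(2, 9, 1) = 9
J (MAX): max(-2, -3, 9) = 9
H (MIN): min(9, 9, -4) = -4
Root (MAX): max(2, -2, -4) = 2

2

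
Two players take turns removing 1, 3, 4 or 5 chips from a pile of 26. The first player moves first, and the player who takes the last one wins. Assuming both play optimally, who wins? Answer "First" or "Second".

Second

Compute winning (W) and losing (L) positions by backward induction:
i:   0  1  2  3  4  5  6  7  8  9 10 11 12 13 14 15 16 17 18 19 20 21 22 23 24 25 26
     L  W  L  W  W  W  W  W  L  W  L  W  W  W  W  W  L  W  L  W  W  W  W  W  L  W  L
Position 26 is L, so the second player wins.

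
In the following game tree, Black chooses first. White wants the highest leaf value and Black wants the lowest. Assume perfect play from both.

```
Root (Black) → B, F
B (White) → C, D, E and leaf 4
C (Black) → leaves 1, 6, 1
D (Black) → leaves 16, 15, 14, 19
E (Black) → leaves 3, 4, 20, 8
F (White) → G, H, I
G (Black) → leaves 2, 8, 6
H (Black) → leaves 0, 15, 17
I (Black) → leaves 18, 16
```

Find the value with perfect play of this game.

C (Black): min(1, 6, 1) = 1
D (Black): min(16, 15, 14, 19) = 14
E (Black): min(3, 4, 20, 8) = 3
B (White): max(1, 14, 3, 4) = 14
G (Black): min(2, 8, 6) = 2
H (Black): min(0, 15, 17) = 0
I (Black): min(18, 16) = 16
F (White): max(2, 0, 16) = 16
Root (Black): min(14, 16) = 14

14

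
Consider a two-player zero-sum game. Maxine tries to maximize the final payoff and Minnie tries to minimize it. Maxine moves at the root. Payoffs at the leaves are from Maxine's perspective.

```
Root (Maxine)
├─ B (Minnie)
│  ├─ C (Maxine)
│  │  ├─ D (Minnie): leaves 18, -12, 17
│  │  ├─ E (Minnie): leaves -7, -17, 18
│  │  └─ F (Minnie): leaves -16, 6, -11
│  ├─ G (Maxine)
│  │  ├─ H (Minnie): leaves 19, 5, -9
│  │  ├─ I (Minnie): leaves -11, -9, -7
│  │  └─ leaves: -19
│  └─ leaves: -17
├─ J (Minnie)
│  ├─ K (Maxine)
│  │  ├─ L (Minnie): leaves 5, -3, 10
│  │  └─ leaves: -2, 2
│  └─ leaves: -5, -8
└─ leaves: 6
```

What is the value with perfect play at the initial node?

D (Minnie): min(18, -12, 17) = -12
E (Minnie): min(-7, -17, 18) = -17
F (Minnie): min(-16, 6, -11) = -16
C (Maxine): max(-12, -17, -16) = -12
H (Minnie): min(19, 5, -9) = -9
I (Minnie): min(-11, -9, -7) = -11
G (Maxine): max(-9, -11, -19) = -9
B (Minnie): min(-12, -9, -17) = -17
L (Minnie): min(5, -3, 10) = -3
K (Maxine): max(-3, -2, 2) = 2
J (Minnie): min(2, -5, -8) = -8
Root (Maxine): max(-17, -8, 6) = 6

6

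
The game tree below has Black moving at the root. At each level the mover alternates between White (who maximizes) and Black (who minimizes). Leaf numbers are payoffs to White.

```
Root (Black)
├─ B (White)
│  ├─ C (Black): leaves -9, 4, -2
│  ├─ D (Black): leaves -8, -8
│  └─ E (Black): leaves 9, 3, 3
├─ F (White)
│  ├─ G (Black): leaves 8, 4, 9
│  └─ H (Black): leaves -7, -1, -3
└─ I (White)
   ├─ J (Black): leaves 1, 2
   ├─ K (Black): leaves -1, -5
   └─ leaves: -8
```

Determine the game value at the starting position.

C (Black): min(-9, 4, -2) = -9
D (Black): min(-8, -8) = -8
E (Black): min(9, 3, 3) = 3
B (White): max(-9, -8, 3) = 3
G (Black): min(8, 4, 9) = 4
H (Black): min(-7, -1, -3) = -7
F (White): max(4, -7) = 4
J (Black): min(1, 2) = 1
K (Black): min(-1, -5) = -5
I (White): max(1, -5, -8) = 1
Root (Black): min(3, 4, 1) = 1

1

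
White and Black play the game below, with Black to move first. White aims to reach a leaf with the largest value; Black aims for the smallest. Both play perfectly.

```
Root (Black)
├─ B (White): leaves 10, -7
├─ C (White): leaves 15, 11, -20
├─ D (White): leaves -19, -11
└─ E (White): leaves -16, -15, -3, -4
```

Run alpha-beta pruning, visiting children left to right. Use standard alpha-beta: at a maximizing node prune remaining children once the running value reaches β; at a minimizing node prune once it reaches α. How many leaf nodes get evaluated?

B [α=-∞,β=+∞]: v=10
C [α=-∞,β=10]: v=15 after child 1 ≥ β → β-cutoff, skip 2
D [α=-∞,β=10]: v=-11
E [α=-∞,β=-11]: v=-3 after child 3 ≥ β → β-cutoff, skip 1
Root [α=-∞,β=+∞]: v=-11
Leaves evaluated: 8 of 11.

8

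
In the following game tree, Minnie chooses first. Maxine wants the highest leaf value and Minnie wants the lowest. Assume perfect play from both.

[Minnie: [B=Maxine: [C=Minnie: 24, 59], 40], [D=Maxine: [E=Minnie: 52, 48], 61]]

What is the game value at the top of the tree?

C (Minnie): min(24, 59) = 24
B (Maxine): max(24, 40) = 40
E (Minnie): min(52, 48) = 48
D (Maxine): max(48, 61) = 61
Root (Minnie): min(40, 61) = 40

40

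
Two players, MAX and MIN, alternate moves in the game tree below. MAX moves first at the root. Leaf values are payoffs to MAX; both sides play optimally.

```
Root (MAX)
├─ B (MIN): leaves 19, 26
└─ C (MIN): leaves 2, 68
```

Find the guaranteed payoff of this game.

B (MIN): min(19, 26) = 19
C (MIN): min(2, 68) = 2
Root (MAX): max(19, 2) = 19

19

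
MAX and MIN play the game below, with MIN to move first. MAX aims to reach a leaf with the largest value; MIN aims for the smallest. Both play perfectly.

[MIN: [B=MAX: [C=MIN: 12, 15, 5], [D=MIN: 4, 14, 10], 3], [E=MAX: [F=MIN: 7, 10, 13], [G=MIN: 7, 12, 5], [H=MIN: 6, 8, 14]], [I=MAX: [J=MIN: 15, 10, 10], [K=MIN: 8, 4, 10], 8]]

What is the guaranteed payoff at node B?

C: min(12, 15, 5) = 5
D: min(4, 14, 10) = 4
B: max(5, 4, 3) = 5

5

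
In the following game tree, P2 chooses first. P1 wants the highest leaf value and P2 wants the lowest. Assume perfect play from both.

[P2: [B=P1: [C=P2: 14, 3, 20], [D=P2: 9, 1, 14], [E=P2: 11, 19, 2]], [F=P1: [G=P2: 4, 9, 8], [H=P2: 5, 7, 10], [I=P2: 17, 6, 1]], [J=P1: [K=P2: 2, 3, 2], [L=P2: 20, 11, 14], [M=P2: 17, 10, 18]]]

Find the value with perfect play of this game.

3

C (P2): min(14, 3, 20) = 3
D (P2): min(9, 1, 14) = 1
E (P2): min(11, 19, 2) = 2
B (P1): max(3, 1, 2) = 3
G (P2): min(4, 9, 8) = 4
H (P2): min(5, 7, 10) = 5
I (P2): min(17, 6, 1) = 1
F (P1): max(4, 5, 1) = 5
K (P2): min(2, 3, 2) = 2
L (P2): min(20, 11, 14) = 11
M (P2): min(17, 10, 18) = 10
J (P1): max(2, 11, 10) = 11
Root (P2): min(3, 5, 11) = 3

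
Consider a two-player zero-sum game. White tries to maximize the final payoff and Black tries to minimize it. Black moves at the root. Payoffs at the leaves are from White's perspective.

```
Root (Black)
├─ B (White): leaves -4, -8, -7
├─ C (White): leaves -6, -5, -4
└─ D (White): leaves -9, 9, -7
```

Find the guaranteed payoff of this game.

B (White): max(-4, -8, -7) = -4
C (White): max(-6, -5, -4) = -4
D (White): max(-9, 9, -7) = 9
Root (Black): min(-4, -4, 9) = -4

-4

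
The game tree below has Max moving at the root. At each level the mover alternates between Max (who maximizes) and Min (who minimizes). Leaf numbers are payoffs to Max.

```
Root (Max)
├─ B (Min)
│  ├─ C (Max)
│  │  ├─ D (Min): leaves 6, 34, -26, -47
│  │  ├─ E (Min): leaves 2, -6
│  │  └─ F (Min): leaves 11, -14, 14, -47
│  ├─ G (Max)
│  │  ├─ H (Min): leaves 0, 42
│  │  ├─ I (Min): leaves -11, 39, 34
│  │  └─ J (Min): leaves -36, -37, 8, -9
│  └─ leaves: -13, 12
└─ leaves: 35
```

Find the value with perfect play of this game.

35

D (Min): min(6, 34, -26, -47) = -47
E (Min): min(2, -6) = -6
F (Min): min(11, -14, 14, -47) = -47
C (Max): max(-47, -6, -47) = -6
H (Min): min(0, 42) = 0
I (Min): min(-11, 39, 34) = -11
J (Min): min(-36, -37, 8, -9) = -37
G (Max): max(0, -11, -37) = 0
B (Min): min(-6, 0, -13, 12) = -13
Root (Max): max(-13, 35) = 35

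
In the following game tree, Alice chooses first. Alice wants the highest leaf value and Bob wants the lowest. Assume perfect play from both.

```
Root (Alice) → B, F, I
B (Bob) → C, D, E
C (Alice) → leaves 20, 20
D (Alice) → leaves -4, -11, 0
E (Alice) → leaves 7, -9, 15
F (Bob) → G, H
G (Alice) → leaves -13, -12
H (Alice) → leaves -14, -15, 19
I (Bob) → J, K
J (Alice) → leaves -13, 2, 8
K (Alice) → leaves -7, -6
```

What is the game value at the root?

C (Alice): max(20, 20) = 20
D (Alice): max(-4, -11, 0) = 0
E (Alice): max(7, -9, 15) = 15
B (Bob): min(20, 0, 15) = 0
G (Alice): max(-13, -12) = -12
H (Alice): max(-14, -15, 19) = 19
F (Bob): min(-12, 19) = -12
J (Alice): max(-13, 2, 8) = 8
K (Alice): max(-7, -6) = -6
I (Bob): min(8, -6) = -6
Root (Alice): max(0, -12, -6) = 0

0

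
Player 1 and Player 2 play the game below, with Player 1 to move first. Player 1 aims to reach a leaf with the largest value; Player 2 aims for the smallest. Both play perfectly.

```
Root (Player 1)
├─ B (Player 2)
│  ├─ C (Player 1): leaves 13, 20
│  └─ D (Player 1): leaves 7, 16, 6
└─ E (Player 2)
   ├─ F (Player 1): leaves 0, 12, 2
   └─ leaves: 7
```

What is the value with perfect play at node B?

16

C: max(13, 20) = 20
D: max(7, 16, 6) = 16
B: min(20, 16) = 16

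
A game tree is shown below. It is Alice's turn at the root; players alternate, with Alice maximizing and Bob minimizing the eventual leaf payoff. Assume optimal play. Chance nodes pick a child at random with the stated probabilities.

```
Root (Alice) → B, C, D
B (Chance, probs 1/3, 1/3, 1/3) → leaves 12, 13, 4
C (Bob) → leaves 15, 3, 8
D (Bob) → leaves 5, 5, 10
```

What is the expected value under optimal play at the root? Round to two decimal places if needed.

B (Chance): 1/3·12 + 1/3·13 + 1/3·4 = 9.67
C (Bob): min(15, 3, 8) = 3
D (Bob): min(5, 5, 10) = 5
Root (Alice): max(9.67, 3, 5) = 9.67

9.67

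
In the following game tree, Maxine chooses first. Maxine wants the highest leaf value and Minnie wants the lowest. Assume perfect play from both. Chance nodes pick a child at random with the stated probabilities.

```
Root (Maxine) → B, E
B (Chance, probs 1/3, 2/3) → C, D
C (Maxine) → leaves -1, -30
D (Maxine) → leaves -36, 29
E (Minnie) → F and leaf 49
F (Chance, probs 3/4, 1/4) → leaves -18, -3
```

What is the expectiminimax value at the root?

19

C (Maxine): max(-1, -30) = -1
D (Maxine): max(-36, 29) = 29
B (Chance): 1/3·-1 + 2/3·29 = 19
F (Chance): 3/4·-18 + 1/4·-3 = -14.25
E (Minnie): min(-14.25, 49) = -14.25
Root (Maxine): max(19, -14.25) = 19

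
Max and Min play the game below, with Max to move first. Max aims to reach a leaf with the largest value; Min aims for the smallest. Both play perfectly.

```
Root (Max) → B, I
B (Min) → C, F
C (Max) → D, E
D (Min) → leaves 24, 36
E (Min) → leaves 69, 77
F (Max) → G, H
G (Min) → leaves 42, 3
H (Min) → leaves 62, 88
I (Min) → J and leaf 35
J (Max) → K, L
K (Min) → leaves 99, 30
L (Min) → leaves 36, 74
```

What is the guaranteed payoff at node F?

62

G: min(42, 3) = 3
H: min(62, 88) = 62
F: max(3, 62) = 62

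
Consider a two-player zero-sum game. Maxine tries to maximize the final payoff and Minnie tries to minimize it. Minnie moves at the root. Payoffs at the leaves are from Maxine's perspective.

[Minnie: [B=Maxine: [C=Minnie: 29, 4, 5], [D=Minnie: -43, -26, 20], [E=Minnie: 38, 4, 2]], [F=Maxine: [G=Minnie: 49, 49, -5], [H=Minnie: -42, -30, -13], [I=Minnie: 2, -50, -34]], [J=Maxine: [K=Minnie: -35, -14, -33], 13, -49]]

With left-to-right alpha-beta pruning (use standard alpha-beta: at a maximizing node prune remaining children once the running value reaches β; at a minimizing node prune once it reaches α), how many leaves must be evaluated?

C [α=-∞,β=+∞]: v=4
D [α=4,β=+∞]: v=-43 after child 1 ≤ α → α-cutoff, skip 2
E [α=4,β=+∞]: v=4 after child 2 ≤ α → α-cutoff, skip 1
B [α=-∞,β=+∞]: v=4
G [α=-∞,β=4]: v=-5
H [α=-5,β=4]: v=-42 after child 1 ≤ α → α-cutoff, skip 2
I [α=-5,β=4]: v=-50 after child 2 ≤ α → α-cutoff, skip 1
F [α=-∞,β=4]: v=-5
K [α=-∞,β=-5]: v=-35
J [α=-∞,β=-5]: v=13 after child 2 ≥ β → β-cutoff, skip 1
Root [α=-∞,β=+∞]: v=-5
Leaves evaluated: 16 of 23.

16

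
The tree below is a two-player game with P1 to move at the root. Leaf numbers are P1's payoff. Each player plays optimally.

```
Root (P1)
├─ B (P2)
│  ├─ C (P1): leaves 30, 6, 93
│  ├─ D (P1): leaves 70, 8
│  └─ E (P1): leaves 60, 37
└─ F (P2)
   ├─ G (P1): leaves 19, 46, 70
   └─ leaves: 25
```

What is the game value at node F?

G: max(19, 46, 70) = 70
F: min(70, 25) = 25

25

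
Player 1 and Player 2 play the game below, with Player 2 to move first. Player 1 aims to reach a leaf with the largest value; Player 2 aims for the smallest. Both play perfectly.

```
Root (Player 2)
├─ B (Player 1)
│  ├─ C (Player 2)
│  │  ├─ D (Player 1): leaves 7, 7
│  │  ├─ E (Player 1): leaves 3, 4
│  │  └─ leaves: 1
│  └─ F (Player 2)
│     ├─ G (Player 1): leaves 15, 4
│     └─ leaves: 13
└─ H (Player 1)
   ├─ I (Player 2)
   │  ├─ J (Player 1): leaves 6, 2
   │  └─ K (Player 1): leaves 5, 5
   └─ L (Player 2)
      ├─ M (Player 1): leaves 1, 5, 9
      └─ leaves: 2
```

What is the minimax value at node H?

J: max(6, 2) = 6
K: max(5, 5) = 5
I: min(6, 5) = 5
M: max(1, 5, 9) = 9
L: min(9, 2) = 2
H: max(5, 2) = 5

5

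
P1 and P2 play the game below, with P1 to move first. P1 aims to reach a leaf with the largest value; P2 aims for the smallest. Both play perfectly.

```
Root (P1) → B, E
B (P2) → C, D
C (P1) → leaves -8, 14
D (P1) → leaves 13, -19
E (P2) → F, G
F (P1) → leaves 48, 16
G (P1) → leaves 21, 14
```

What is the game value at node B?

13

C: max(-8, 14) = 14
D: max(13, -19) = 13
B: min(14, 13) = 13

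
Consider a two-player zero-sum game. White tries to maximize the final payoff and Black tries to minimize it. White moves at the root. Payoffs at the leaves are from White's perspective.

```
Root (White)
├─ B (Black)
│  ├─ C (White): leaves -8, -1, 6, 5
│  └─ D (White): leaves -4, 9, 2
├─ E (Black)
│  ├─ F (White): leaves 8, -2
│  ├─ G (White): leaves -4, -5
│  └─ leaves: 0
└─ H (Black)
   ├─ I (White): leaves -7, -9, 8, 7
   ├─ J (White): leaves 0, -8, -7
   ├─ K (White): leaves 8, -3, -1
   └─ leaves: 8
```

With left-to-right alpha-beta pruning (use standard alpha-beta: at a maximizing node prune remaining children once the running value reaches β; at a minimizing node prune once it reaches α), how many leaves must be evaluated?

C [α=-∞,β=+∞]: v=6
D [α=-∞,β=6]: v=9 after child 2 ≥ β → β-cutoff, skip 1
B [α=-∞,β=+∞]: v=6
F [α=6,β=+∞]: v=8
G [α=6,β=8]: v=-4
E [α=6,β=+∞]: v=-4 after child 2 ≤ α → α-cutoff, skip 1
I [α=6,β=+∞]: v=8
J [α=6,β=8]: v=0
H [α=6,β=+∞]: v=0 after child 2 ≤ α → α-cutoff, skip 2
Root [α=-∞,β=+∞]: v=6
Leaves evaluated: 17 of 23.

17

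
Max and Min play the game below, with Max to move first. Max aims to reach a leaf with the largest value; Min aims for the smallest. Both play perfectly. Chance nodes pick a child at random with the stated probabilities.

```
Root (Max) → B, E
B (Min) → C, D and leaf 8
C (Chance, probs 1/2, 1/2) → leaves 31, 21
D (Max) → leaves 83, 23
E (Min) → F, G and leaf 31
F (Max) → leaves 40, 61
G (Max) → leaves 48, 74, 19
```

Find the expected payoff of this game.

C (Chance): 1/2·31 + 1/2·21 = 26
D (Max): max(83, 23) = 83
B (Min): min(26, 83, 8) = 8
F (Max): max(40, 61) = 61
G (Max): max(48, 74, 19) = 74
E (Min): min(61, 74, 31) = 31
Root (Max): max(8, 31) = 31

31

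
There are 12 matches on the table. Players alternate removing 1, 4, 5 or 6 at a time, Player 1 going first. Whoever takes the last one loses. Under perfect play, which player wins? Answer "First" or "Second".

Positions where the player to move wins (W) vs loses (L):
i:   0  1  2  3  4  5  6  7  8  9 10 11 12
     W  L  W  L  W  W  W  W  W  W  L  W  L
Position 12 is L, so the second player wins.

Second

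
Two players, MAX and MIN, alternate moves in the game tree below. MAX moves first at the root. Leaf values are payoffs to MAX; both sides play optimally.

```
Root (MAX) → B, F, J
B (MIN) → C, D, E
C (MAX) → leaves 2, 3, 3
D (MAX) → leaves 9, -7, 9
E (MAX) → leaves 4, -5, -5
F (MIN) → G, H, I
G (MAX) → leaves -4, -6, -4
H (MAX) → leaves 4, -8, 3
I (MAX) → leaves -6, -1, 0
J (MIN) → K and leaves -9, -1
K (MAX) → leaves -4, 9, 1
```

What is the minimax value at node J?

-9

K: max(-4, 9, 1) = 9
J: min(9, -9, -1) = -9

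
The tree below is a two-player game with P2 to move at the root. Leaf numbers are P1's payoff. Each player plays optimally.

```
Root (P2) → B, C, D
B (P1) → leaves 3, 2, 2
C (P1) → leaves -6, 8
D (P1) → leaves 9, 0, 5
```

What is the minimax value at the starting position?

3

B (P1): max(3, 2, 2) = 3
C (P1): max(-6, 8) = 8
D (P1): max(9, 0, 5) = 9
Root (P2): min(3, 8, 9) = 3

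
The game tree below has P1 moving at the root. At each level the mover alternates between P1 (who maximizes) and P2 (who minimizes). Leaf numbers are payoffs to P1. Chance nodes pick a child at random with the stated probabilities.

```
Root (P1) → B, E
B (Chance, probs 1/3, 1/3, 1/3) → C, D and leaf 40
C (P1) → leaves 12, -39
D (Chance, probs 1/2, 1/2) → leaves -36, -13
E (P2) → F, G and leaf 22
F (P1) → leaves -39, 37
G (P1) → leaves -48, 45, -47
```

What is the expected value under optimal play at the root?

22

C (P1): max(12, -39) = 12
D (Chance): 1/2·-36 + 1/2·-13 = -24.5
B (Chance): 1/3·12 + 1/3·-24.5 + 1/3·40 = 9.17
F (P1): max(-39, 37) = 37
G (P1): max(-48, 45, -47) = 45
E (P2): min(37, 45, 22) = 22
Root (P1): max(9.17, 22) = 22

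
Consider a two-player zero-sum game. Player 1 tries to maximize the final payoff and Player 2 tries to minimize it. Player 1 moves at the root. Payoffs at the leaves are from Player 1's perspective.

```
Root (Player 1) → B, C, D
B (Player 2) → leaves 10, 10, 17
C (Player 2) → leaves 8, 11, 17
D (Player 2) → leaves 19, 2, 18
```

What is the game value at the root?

10

B (Player 2): min(10, 10, 17) = 10
C (Player 2): min(8, 11, 17) = 8
D (Player 2): min(19, 2, 18) = 2
Root (Player 1): max(10, 8, 2) = 10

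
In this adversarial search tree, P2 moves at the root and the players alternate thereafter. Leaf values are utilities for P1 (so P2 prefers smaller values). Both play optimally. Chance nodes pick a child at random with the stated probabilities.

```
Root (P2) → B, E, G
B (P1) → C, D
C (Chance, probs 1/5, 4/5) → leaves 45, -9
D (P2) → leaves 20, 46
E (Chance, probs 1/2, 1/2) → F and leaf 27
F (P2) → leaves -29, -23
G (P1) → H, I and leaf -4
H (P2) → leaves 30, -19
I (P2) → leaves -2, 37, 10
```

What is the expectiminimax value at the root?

-2

C (Chance): 1/5·45 + 4/5·-9 = 1.8
D (P2): min(20, 46) = 20
B (P1): max(1.8, 20) = 20
F (P2): min(-29, -23) = -29
E (Chance): 1/2·-29 + 1/2·27 = -1
H (P2): min(30, -19) = -19
I (P2): min(-2, 37, 10) = -2
G (P1): max(-19, -2, -4) = -2
Root (P2): min(20, -1, -2) = -2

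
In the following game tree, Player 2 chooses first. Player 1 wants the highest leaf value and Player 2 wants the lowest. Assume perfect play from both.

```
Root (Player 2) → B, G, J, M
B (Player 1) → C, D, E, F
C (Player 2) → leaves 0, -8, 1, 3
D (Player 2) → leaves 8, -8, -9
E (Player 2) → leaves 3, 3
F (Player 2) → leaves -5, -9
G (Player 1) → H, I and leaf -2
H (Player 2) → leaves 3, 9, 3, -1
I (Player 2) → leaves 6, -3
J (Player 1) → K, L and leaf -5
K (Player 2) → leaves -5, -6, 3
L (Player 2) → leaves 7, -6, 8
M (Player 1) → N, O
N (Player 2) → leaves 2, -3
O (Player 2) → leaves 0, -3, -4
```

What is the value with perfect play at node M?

N: min(2, -3) = -3
O: min(0, -3, -4) = -4
M: max(-3, -4) = -3

-3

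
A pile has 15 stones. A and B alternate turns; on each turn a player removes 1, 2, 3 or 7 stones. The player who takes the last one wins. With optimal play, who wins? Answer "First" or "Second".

First

i:   0  1  2  3  4  5  6  7  8  9 10 11 12 13 14 15
     L  W  W  W  L  W  W  W  L  W  W  W  L  W  W  W
Position 15 is W, so the first player wins.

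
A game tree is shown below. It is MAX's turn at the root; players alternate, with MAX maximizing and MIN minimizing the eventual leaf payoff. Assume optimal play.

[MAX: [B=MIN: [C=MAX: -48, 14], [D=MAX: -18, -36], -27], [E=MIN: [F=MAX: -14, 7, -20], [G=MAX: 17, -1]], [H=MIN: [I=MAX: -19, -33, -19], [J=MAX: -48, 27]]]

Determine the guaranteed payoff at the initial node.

7

C (MAX): max(-48, 14) = 14
D (MAX): max(-18, -36) = -18
B (MIN): min(14, -18, -27) = -27
F (MAX): max(-14, 7, -20) = 7
G (MAX): max(17, -1) = 17
E (MIN): min(7, 17) = 7
I (MAX): max(-19, -33, -19) = -19
J (MAX): max(-48, 27) = 27
H (MIN): min(-19, 27) = -19
Root (MAX): max(-27, 7, -19) = 7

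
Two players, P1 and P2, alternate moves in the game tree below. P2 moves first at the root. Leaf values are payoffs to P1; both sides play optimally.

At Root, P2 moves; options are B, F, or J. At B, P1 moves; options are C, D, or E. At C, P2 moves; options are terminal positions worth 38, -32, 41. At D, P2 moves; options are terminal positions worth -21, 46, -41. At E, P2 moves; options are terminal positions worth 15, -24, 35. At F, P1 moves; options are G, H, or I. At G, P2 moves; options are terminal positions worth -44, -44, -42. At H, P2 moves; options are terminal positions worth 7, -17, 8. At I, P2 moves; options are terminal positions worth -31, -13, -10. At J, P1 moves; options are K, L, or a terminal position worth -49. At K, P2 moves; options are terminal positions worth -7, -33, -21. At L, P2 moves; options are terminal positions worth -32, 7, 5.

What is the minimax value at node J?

-32

K: min(-7, -33, -21) = -33
L: min(-32, 7, 5) = -32
J: max(-33, -32, -49) = -32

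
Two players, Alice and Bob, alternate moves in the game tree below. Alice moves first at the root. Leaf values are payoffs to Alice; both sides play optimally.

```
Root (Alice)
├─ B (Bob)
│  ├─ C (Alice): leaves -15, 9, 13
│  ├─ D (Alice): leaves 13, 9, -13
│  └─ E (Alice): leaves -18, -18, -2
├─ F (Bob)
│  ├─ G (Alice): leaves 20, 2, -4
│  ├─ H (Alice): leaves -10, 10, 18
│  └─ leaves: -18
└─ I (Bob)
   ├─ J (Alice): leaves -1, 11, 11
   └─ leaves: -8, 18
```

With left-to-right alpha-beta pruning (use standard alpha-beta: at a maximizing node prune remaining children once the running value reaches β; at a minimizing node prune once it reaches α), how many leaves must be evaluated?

C [α=-∞,β=+∞]: v=13
D [α=-∞,β=13]: v=13 after child 1 ≥ β → β-cutoff, skip 2
E [α=-∞,β=13]: v=-2
B [α=-∞,β=+∞]: v=-2
G [α=-2,β=+∞]: v=20
H [α=-2,β=20]: v=18
F [α=-2,β=+∞]: v=-18
J [α=-2,β=+∞]: v=11
I [α=-2,β=+∞]: v=-8 after child 2 ≤ α → α-cutoff, skip 1
Root [α=-∞,β=+∞]: v=-2
Leaves evaluated: 18 of 21.

18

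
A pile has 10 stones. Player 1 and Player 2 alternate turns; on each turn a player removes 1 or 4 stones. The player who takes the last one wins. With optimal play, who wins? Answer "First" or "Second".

W/L table (W = player to move can force a win):
i:   0  1  2  3  4  5  6  7  8  9 10
     L  W  L  W  W  L  W  L  W  W  L
Position 10 is L, so the second player wins.

Second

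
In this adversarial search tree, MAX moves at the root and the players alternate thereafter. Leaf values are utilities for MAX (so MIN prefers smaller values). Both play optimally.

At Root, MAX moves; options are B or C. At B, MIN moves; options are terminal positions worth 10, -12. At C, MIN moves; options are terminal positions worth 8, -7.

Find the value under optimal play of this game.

B (MIN): min(10, -12) = -12
C (MIN): min(8, -7) = -7
Root (MAX): max(-12, -7) = -7

-7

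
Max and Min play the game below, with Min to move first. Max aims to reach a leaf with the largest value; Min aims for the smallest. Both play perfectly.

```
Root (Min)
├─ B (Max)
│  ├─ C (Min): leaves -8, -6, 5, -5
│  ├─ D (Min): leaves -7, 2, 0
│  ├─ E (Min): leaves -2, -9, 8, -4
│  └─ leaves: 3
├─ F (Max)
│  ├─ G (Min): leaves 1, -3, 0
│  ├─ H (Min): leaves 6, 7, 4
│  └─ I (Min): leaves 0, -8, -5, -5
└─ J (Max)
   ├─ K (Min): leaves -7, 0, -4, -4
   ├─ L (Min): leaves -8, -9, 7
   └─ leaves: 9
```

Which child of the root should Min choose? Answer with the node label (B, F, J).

B

C (Min): min(-8, -6, 5, -5) = -8
D (Min): min(-7, 2, 0) = -7
E (Min): min(-2, -9, 8, -4) = -9
B (Max): max(-8, -7, -9, 3) = 3
G (Min): min(1, -3, 0) = -3
H (Min): min(6, 7, 4) = 4
I (Min): min(0, -8, -5, -5) = -8
F (Max): max(-3, 4, -8) = 4
K (Min): min(-7, 0, -4, -4) = -7
L (Min): min(-8, -9, 7) = -9
J (Max): max(-7, -9, 9) = 9
Root (Min): min(3, 4, 9) = 3
Min picks the child with the lowest value: B (value 3).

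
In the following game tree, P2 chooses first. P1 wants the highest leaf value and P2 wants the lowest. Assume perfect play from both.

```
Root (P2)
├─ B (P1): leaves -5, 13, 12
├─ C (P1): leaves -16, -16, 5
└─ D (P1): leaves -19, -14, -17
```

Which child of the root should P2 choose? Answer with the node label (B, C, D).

B (P1): max(-5, 13, 12) = 13
C (P1): max(-16, -16, 5) = 5
D (P1): max(-19, -14, -17) = -14
Root (P2): min(13, 5, -14) = -14
P2 picks the child with the lowest value: D (value -14).

D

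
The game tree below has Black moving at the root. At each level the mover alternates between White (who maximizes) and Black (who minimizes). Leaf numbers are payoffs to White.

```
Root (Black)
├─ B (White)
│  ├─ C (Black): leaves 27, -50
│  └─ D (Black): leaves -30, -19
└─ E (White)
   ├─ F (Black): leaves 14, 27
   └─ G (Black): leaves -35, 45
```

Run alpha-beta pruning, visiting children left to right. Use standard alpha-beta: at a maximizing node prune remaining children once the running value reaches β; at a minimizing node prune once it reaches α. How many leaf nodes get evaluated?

C [α=-∞,β=+∞]: v=-50
D [α=-50,β=+∞]: v=-30
B [α=-∞,β=+∞]: v=-30
F [α=-∞,β=-30]: v=14
E [α=-∞,β=-30]: v=14 after child 1 ≥ β → β-cutoff, skip 1
Root [α=-∞,β=+∞]: v=-30
Leaves evaluated: 6 of 8.

6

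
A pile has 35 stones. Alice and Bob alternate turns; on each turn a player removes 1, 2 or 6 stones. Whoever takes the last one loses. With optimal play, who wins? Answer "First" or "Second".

Positions where the player to move wins (W) vs loses (L):
i:   0  1  2  3  4  5  6  7  8  9 10 11 12 13 14 15 16 17 18 19 20 21 22 23 24 25 26 27 28 29 30 31 32 33 34 35
     W  L  W  W  L  W  W  W  L  W  W  L  W  W  W  L  W  W  L  W  W  W  L  W  W  L  W  W  W  L  W  W  L  W  W  W
Position 35 is W, so the first player wins.

First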